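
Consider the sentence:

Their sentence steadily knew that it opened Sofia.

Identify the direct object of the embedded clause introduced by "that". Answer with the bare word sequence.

Sofia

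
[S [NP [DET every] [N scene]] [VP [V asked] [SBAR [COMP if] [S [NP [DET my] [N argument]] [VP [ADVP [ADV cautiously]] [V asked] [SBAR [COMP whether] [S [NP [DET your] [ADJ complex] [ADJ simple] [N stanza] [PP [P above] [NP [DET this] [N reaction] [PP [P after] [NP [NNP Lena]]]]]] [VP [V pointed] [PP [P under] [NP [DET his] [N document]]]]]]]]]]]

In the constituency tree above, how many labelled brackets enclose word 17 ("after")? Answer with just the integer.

Counting open brackets not yet closed at "after": [S [VP [SBAR [S [VP [SBAR [S [NP [PP [NP [PP [P = 12.

12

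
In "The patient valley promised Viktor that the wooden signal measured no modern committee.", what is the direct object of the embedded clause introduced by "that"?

Within the embedded clause introduced by "that", the direct object of "measured" is "no modern committee".

no modern committee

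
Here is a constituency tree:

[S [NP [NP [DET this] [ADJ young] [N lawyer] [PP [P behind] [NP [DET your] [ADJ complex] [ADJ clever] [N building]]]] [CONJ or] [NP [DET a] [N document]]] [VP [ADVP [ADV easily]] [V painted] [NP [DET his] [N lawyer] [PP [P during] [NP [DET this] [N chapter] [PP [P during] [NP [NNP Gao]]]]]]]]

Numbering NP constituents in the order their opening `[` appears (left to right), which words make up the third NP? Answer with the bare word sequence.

your complex clever building

Opening `[NP` markers occur at word positions 1, 1, 5, 10, 14, 17, 20; the third of these opens the constituent [NP your complex clever building].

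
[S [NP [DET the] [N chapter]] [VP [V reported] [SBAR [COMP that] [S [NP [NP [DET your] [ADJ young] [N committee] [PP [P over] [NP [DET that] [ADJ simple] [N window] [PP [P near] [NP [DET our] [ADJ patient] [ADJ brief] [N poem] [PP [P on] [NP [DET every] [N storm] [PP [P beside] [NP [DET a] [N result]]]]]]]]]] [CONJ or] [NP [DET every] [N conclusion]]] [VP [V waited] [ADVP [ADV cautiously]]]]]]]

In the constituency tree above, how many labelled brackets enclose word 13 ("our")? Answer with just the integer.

11

The word sits inside DET, which is inside NP, inside PP, inside NP, inside PP, inside NP, inside NP, inside S, inside SBAR, inside VP, inside S — 11 brackets in all.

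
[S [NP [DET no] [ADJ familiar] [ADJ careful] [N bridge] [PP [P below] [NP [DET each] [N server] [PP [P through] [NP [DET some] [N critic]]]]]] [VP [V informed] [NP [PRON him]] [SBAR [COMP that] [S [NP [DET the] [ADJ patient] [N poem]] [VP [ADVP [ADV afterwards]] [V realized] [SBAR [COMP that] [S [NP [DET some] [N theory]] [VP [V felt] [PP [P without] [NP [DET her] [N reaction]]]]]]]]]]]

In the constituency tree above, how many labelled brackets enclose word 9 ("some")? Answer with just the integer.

7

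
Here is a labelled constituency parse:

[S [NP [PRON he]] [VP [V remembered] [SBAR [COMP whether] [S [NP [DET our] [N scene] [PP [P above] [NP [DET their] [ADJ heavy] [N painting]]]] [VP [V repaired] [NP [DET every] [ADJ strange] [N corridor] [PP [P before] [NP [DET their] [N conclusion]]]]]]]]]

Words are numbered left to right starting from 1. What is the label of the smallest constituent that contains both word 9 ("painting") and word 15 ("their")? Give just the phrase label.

The smallest bracket enclosing both words is [S our scene above their heavy painting repaired every strange corridor before their conclusion], so the label is S.

S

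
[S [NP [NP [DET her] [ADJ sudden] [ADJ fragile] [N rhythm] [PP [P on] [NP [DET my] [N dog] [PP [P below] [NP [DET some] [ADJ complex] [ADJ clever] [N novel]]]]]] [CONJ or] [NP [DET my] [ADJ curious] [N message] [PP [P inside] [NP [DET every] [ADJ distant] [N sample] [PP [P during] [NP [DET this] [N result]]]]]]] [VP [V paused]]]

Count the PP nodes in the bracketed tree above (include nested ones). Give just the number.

Listing each PP by its span: [PP on my dog below some complex clever novel]; [PP below some complex clever novel]; [PP inside every distant sample during this result]; [PP during this result] — that makes 4.

4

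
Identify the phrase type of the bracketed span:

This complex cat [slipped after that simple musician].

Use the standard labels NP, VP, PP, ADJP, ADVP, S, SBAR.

The span is built around the verb "slipped" — a verb phrase (VP).

VP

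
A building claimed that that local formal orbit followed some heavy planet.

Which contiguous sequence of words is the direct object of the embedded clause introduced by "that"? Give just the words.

some heavy planet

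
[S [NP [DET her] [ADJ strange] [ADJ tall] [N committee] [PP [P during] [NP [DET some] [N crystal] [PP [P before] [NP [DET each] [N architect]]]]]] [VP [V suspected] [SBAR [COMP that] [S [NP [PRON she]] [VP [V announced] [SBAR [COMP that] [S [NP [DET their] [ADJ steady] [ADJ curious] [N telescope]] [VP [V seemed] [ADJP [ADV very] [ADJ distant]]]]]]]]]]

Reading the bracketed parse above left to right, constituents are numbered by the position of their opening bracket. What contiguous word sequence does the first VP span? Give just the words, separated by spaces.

suspected that she announced that their steady curious telescope seemed very distant

Opening `[VP` markers occur at word positions 11, 14, 20; the first of these opens the constituent [VP suspected that she announced that their steady curious telescope seemed very distant].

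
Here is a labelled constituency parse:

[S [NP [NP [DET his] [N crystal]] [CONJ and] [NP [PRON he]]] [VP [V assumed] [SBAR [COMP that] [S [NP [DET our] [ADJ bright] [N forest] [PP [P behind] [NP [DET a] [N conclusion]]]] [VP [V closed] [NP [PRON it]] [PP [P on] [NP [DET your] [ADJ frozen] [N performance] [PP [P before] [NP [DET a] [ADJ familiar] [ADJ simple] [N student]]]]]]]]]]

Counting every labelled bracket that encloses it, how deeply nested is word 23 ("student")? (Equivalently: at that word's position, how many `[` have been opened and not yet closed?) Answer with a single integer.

10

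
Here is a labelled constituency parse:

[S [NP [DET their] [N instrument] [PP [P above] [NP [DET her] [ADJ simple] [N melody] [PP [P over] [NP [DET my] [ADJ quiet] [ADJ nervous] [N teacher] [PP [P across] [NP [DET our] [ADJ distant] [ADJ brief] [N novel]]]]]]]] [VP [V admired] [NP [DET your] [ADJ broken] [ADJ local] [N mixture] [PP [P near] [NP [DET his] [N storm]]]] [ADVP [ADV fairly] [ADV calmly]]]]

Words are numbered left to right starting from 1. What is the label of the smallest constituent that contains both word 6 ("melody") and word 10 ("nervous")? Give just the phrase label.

NP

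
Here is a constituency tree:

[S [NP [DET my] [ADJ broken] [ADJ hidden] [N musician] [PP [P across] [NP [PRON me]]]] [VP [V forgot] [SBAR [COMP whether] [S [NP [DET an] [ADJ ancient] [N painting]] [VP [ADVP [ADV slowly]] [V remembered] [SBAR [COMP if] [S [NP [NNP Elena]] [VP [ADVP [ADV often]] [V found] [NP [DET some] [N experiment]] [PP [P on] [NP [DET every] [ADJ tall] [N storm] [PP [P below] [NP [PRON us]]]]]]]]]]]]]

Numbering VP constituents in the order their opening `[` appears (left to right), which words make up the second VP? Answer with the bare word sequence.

slowly remembered if Elena often found some experiment on every tall storm below us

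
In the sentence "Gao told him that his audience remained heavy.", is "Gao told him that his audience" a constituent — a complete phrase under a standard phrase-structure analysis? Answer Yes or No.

The smallest constituent containing the whole sequence is the clause [S Gao told him that his audience remained heavy], but the sequence is only part of it — it straddles the boundary between noun phrase "Gao" and verb phrase "told him that his audience remained heavy".

No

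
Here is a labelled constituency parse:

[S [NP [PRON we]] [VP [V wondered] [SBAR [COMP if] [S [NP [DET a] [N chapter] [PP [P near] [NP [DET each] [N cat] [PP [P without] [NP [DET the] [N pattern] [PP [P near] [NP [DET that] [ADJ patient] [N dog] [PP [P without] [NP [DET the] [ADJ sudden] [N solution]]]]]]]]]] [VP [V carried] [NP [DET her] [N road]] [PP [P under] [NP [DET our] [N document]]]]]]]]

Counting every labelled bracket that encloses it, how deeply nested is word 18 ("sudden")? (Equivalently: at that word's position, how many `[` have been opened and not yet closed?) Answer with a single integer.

Path from the root down to the word: S → VP → SBAR → S → NP → PP → NP → PP → NP → PP → NP → PP → NP → ADJ. That is 14 enclosing brackets.

14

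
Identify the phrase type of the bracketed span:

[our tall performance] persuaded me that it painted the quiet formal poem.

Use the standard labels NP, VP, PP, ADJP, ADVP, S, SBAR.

NP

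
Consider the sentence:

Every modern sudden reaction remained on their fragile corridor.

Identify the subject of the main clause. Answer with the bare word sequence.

every modern sudden reaction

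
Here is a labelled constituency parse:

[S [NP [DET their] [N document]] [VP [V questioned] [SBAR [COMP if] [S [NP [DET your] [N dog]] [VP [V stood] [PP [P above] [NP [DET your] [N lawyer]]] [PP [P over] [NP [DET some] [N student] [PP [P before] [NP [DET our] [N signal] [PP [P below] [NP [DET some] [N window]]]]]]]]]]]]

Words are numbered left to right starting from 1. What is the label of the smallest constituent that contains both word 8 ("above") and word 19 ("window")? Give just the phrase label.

VP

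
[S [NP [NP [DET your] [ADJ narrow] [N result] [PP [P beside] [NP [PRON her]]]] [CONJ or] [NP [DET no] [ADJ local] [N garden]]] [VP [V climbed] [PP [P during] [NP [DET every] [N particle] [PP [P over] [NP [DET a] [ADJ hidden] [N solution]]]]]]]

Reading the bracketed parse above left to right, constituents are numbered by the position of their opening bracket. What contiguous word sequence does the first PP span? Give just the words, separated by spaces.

beside her

In left-to-right order the PP constituents are "beside her"; "during every particle over a hidden solution"; "over a hidden solution". Number 1 is "beside her".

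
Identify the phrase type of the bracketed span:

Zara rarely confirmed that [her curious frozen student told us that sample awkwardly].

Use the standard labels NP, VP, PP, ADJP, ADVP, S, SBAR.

S

The span is built around the head "told" — a clause (S).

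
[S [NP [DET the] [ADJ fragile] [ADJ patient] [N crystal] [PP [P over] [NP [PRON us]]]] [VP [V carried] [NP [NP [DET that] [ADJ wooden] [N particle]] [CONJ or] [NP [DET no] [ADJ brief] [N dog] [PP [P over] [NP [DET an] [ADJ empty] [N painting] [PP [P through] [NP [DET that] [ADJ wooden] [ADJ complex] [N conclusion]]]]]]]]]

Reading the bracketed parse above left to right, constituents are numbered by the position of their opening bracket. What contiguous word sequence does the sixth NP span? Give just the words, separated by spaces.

an empty painting through that wooden complex conclusion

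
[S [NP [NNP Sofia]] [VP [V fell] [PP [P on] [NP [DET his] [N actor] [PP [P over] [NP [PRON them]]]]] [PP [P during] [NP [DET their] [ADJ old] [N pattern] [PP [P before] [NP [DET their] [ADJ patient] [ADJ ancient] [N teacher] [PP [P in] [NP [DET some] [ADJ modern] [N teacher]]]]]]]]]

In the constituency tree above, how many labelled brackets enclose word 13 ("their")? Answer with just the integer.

The word sits inside DET, which is inside NP, inside PP, inside NP, inside PP, inside VP, inside S — 7 brackets in all.

7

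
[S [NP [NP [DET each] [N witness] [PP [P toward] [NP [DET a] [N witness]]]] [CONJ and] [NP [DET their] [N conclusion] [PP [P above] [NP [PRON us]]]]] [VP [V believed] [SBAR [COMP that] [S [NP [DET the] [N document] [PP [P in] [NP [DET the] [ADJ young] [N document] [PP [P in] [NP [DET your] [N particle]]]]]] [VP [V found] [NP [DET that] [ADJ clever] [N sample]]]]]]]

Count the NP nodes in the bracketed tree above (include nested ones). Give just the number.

9

Scanning left to right, an opening `[NP` appears at word positions 1, 1, 4, 7, 10, 13, 16, 20, 23 — 9 in total.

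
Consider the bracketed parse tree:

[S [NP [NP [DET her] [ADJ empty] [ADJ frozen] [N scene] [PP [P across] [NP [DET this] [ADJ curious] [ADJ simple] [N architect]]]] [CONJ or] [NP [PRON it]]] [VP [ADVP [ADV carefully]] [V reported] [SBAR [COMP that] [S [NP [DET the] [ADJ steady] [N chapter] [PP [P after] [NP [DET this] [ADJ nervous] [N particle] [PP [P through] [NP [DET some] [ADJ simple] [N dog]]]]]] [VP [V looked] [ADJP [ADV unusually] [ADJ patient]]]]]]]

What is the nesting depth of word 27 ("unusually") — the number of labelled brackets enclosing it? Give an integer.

The word sits inside ADV, which is inside ADJP, inside VP, inside S, inside SBAR, inside VP, inside S — 7 brackets in all.

7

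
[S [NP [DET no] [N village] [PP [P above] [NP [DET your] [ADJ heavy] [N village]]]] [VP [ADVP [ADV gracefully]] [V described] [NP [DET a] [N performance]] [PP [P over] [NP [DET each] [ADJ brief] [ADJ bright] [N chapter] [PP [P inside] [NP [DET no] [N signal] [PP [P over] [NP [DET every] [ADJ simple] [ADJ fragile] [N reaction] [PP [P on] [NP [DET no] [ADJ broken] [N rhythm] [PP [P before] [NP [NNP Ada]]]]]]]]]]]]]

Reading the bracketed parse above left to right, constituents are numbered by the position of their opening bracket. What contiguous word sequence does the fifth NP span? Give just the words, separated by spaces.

no signal over every simple fragile reaction on no broken rhythm before Ada

The NP opening brackets appear, in order, over: "no village above your heavy village"; "your heavy village"; "a performance"; "each brief bright chapter inside no signal over every simple fragile reaction on no broken rhythm before Ada"; "no signal over every simple fragile reaction on no broken rhythm before Ada"; "every simple fragile reaction on no broken rhythm before Ada"; "no broken rhythm before Ada"; "Ada". The fifth one spans "no signal over every simple fragile reaction on no broken rhythm before Ada".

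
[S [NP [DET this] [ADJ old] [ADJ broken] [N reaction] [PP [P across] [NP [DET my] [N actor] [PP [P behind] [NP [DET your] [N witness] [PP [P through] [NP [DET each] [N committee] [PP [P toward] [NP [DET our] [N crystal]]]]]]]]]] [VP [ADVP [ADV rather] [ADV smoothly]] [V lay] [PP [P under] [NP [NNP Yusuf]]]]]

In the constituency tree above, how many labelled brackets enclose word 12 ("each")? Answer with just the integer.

The word sits inside DET, which is inside NP, inside PP, inside NP, inside PP, inside NP, inside PP, inside NP, inside S — 9 brackets in all.

9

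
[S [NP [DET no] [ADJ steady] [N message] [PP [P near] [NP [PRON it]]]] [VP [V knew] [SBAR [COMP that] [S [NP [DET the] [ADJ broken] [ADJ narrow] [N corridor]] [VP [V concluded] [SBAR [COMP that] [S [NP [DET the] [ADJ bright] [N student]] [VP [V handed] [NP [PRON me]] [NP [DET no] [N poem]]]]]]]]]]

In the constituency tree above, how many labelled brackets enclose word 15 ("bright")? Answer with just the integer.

9

Path from the root down to the word: S → VP → SBAR → S → VP → SBAR → S → NP → ADJ. That is 9 enclosing brackets.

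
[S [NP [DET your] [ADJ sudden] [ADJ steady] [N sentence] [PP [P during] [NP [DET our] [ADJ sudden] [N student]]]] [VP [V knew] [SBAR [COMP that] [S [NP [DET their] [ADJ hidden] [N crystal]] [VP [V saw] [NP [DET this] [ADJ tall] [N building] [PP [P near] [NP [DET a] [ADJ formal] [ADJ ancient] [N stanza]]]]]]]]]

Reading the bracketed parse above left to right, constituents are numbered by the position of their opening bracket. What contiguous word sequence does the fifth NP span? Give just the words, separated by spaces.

a formal ancient stanza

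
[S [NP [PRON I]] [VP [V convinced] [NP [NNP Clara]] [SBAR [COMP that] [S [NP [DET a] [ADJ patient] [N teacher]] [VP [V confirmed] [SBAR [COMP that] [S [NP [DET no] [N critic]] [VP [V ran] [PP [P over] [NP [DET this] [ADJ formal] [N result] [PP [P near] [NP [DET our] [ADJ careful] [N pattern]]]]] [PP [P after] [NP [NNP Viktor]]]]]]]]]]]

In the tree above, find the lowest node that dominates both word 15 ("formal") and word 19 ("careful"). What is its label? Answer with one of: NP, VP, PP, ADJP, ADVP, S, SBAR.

NP

Word 15 lies under S → VP → SBAR → S → VP → SBAR → S → VP → PP → NP → ADJ; word 19 lies under S → VP → SBAR → S → VP → SBAR → S → VP → PP → NP → PP → NP → ADJ. The lowest shared node is the NP.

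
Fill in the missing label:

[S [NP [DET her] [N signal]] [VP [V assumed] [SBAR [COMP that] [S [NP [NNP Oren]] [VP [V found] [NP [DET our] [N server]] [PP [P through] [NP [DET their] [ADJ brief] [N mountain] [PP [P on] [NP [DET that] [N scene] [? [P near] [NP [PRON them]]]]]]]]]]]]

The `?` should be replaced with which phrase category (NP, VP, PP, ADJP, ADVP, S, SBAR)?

PP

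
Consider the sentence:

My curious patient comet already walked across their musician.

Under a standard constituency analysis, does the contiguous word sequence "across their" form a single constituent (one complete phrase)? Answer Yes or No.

The smallest constituent containing the whole sequence is the prepositional phrase [PP across their musician], but the sequence is only part of it — it straddles the boundary between preposition "across" and noun phrase "their musician".

No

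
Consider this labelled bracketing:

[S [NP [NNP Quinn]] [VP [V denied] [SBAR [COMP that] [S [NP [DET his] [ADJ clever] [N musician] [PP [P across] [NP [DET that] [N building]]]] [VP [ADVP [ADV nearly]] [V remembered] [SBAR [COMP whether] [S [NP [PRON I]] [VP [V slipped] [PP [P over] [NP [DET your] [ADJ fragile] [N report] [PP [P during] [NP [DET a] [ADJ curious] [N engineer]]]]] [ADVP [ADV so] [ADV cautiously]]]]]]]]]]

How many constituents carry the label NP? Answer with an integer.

Scanning left to right, an opening `[NP` appears at word positions 1, 4, 8, 13, 16, 20 — 6 in total.

6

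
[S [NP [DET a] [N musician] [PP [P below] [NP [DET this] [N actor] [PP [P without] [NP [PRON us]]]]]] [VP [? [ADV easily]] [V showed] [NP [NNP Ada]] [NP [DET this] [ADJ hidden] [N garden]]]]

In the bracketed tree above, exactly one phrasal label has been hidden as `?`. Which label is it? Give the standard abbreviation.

ADVP

Looking at what the `?` directly dominates — ADV 'easily' — this is an adverb phrase (ADVP).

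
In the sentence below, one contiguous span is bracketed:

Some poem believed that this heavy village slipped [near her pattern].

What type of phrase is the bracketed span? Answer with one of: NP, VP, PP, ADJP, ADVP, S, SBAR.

PP

The bracketed span "near her pattern" is headed by "near", making it a prepositional phrase (PP).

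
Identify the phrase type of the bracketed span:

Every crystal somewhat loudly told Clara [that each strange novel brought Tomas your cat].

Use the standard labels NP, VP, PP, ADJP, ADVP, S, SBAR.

SBAR

The bracketed span "that each strange novel brought Tomas your cat" is headed by "that", making it a subordinate clause (SBAR).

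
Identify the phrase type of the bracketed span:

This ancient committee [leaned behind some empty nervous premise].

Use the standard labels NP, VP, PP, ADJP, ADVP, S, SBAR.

VP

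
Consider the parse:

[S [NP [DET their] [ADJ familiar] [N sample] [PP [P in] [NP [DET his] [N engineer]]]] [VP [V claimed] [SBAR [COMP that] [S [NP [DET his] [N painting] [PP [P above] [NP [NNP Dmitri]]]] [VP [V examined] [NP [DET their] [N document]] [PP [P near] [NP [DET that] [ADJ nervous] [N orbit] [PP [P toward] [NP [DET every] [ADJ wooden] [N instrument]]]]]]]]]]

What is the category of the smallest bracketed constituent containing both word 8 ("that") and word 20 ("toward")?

Word 8 lies under S → VP → SBAR → COMP; word 20 lies under S → VP → SBAR → S → VP → PP → NP → PP → P. The lowest shared node is the SBAR.

SBAR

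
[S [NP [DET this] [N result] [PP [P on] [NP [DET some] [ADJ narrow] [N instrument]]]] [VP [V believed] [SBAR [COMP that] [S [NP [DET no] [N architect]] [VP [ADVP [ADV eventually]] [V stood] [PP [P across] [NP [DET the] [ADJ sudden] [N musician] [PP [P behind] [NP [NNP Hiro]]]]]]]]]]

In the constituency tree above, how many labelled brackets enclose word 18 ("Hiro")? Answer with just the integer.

10

Path from the root down to the word: S → VP → SBAR → S → VP → PP → NP → PP → NP → NNP. That is 10 enclosing brackets.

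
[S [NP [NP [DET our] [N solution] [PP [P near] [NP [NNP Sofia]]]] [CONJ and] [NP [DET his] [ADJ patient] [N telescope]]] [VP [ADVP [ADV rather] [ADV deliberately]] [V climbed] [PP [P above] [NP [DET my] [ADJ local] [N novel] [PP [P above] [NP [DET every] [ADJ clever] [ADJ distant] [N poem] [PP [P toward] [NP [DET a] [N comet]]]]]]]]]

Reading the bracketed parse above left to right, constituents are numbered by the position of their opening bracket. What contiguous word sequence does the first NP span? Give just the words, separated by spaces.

The NP opening brackets appear, in order, over: "our solution near Sofia and his patient telescope"; "our solution near Sofia"; "Sofia"; "his patient telescope"; "my local novel above every clever distant poem toward a comet"; "every clever distant poem toward a comet"; "a comet". The first one spans "our solution near Sofia and his patient telescope".

our solution near Sofia and his patient telescope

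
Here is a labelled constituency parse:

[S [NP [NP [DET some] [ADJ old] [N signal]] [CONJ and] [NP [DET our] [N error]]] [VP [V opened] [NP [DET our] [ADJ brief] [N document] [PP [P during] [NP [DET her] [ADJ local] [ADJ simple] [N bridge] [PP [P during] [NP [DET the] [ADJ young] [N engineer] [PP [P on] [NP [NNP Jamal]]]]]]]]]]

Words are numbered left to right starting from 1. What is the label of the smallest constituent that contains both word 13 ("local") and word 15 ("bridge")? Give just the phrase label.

NP

The smallest bracket enclosing both words is [NP her local simple bridge during the young engineer on Jamal], so the label is NP.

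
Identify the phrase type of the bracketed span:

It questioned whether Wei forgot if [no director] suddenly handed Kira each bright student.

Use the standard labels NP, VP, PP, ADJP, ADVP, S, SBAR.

The bracketed span "no director" is headed by "director", making it a noun phrase (NP).

NP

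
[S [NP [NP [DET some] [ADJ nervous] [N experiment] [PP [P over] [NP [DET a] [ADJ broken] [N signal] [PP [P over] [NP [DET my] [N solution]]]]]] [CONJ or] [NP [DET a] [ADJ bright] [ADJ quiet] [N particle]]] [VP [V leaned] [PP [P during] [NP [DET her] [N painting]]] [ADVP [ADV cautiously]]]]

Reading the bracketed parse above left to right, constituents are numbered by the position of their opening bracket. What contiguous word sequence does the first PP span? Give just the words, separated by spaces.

over a broken signal over my solution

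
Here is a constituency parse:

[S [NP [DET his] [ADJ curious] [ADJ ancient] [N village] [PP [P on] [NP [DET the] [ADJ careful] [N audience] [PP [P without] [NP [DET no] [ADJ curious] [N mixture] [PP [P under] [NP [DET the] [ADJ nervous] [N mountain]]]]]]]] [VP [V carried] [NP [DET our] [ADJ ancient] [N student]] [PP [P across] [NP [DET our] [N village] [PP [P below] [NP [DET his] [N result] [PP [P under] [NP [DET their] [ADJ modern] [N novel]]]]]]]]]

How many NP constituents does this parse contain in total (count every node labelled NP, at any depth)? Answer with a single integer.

8

The NP constituents are: [NP his curious ancient village on the careful audience without no curious mixture under the nervous mountain]; [NP the careful audience without no curious mixture under the nervous mountain]; [NP no curious mixture under the nervous mountain]; [NP the nervous mountain]; [NP our ancient student]; [NP our village below his result under their modern novel] …. Total: 8.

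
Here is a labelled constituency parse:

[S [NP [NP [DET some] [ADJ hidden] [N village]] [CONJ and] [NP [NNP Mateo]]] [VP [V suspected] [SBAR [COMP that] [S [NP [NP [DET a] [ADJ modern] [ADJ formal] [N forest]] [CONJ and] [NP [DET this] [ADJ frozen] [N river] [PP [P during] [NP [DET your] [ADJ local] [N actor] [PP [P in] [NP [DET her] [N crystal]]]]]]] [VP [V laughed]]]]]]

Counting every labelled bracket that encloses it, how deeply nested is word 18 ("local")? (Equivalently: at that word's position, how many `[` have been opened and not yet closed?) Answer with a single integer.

9

Counting open brackets not yet closed at "local": [S [VP [SBAR [S [NP [NP [PP [NP [ADJ = 9.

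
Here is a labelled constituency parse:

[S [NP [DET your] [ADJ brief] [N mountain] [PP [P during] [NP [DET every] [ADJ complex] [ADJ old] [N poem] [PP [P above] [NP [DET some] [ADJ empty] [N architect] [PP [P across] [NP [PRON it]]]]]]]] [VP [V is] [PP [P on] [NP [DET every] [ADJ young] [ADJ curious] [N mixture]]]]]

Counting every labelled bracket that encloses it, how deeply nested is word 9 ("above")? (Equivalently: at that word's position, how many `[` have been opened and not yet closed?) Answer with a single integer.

6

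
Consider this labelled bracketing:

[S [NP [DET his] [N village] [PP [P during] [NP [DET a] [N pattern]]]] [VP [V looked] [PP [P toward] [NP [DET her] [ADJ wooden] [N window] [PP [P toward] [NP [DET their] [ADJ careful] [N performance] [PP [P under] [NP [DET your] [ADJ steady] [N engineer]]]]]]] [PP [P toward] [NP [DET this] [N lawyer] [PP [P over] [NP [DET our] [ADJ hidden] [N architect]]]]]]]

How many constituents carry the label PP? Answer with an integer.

6

Scanning left to right, an opening `[PP` appears at word positions 3, 7, 11, 15, 19, 22 — 6 in total.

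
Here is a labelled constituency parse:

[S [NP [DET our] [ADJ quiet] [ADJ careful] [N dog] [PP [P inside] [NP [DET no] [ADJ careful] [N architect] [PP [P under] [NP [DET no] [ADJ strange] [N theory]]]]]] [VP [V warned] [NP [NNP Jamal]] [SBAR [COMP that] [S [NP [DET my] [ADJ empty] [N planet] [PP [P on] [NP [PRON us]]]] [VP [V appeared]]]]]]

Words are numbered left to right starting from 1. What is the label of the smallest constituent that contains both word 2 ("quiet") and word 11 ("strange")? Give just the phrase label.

NP

Both words fall inside [NP our quiet careful dog inside no careful architect under no strange theory] (words 1–12), and no smaller constituent contains them both. Label: NP.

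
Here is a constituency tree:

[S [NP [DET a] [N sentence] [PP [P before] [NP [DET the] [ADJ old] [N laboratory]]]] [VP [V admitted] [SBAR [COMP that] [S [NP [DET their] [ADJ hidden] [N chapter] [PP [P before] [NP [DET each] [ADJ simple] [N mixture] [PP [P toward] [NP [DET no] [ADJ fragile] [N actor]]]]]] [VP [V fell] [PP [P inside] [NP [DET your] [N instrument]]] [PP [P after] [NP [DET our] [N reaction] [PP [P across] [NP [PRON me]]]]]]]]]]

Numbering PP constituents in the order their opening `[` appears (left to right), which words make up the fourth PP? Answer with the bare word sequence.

The PP opening brackets appear, in order, over: "before the old laboratory"; "before each simple mixture toward no fragile actor"; "toward no fragile actor"; "inside your instrument"; "after our reaction across me"; "across me". The fourth one spans "inside your instrument".

inside your instrument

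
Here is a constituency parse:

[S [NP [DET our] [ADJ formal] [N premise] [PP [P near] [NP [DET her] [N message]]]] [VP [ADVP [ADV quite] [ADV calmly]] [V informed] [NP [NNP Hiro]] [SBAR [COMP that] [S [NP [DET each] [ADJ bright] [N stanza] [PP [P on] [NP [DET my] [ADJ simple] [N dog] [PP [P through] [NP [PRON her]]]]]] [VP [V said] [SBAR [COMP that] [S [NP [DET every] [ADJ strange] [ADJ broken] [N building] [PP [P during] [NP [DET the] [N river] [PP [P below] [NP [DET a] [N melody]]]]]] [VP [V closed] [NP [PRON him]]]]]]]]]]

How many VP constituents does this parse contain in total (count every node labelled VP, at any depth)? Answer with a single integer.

3

Scanning left to right, an opening `[VP` appears at word positions 7, 21, 33 — 3 in total.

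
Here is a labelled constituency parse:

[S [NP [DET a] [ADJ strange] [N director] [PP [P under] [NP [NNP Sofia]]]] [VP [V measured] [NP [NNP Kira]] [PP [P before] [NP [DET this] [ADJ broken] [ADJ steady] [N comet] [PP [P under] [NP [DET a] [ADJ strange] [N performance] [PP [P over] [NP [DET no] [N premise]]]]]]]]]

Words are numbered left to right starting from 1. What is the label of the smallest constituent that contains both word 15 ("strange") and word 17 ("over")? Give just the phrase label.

NP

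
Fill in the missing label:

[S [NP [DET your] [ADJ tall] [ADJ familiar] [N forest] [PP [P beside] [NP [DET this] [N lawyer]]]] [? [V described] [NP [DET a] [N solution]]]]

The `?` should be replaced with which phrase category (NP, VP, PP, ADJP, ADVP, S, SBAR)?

VP

The `?` node immediately contains: V 'described', NP. That is the internal structure of a verb phrase, so the label is VP.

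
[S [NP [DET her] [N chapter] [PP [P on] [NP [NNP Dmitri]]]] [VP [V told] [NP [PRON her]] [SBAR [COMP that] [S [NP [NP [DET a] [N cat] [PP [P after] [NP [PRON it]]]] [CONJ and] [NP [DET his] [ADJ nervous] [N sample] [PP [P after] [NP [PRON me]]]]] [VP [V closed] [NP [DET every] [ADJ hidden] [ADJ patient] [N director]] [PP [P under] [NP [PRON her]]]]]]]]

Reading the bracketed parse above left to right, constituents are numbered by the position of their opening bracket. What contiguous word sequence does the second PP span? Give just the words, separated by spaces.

after it

In left-to-right order the PP constituents are "on Dmitri"; "after it"; "after me"; "under her". Number 2 is "after it".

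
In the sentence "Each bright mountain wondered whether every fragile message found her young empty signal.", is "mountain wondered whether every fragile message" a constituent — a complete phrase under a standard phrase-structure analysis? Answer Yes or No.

No

The smallest constituent containing the whole sequence is the clause [S each bright mountain wondered whether every fragile message found her young empty signal], but the sequence is only part of it — it straddles the boundary between noun phrase "each bright mountain" and verb phrase "wondered whether every fragile message found her young empty signal".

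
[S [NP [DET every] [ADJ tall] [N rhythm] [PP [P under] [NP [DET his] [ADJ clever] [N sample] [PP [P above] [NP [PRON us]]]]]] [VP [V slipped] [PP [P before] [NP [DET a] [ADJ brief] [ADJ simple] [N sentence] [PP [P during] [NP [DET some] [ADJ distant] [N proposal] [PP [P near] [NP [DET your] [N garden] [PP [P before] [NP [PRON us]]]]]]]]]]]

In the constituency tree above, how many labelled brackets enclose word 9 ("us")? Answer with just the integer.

Path from the root down to the word: S → NP → PP → NP → PP → NP → PRON. That is 7 enclosing brackets.

7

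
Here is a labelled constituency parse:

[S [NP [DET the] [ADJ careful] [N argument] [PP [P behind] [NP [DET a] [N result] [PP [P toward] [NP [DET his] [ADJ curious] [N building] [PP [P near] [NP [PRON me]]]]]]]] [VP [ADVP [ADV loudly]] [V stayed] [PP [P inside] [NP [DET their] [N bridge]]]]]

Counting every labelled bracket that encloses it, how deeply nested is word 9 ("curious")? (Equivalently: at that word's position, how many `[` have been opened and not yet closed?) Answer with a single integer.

7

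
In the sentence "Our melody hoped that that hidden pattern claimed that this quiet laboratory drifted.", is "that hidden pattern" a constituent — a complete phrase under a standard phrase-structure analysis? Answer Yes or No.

Yes

"that hidden pattern" is exactly the noun phrase [NP that hidden pattern], a complete constituent.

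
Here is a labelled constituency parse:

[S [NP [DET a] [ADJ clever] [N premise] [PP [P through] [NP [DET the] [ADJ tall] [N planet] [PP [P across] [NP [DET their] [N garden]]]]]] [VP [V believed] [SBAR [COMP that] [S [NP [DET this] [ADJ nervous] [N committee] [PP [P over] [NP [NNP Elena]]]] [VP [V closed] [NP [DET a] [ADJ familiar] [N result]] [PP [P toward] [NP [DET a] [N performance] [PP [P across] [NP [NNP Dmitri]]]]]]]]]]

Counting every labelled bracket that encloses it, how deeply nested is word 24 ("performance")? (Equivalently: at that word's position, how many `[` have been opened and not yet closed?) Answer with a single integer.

8

Path from the root down to the word: S → VP → SBAR → S → VP → PP → NP → N. That is 8 enclosing brackets.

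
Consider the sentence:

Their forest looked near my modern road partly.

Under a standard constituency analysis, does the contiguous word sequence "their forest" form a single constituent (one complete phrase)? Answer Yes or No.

Yes

"their forest" is exactly the noun phrase [NP their forest], a complete constituent.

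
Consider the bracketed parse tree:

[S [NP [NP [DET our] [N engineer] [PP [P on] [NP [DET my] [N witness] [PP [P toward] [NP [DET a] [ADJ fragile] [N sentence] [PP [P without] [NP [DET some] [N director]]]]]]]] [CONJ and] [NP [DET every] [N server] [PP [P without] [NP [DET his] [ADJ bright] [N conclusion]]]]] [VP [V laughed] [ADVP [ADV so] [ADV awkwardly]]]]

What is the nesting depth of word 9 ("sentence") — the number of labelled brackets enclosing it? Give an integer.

8

The word sits inside N, which is inside NP, inside PP, inside NP, inside PP, inside NP, inside NP, inside S — 8 brackets in all.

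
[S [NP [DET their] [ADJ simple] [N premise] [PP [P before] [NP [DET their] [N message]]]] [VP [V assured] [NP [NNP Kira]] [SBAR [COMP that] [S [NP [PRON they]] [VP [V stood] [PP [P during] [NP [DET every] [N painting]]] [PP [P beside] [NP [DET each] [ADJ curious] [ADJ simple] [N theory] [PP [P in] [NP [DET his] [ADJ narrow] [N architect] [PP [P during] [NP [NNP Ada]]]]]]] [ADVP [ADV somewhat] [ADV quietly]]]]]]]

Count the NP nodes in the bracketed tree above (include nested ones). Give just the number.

Listing each NP by its span: [NP their simple premise before their message]; [NP their message]; [NP Kira]; [NP they]; [NP every painting]; [NP each curious simple theory in his narrow architect during Ada] … — that makes 8.

8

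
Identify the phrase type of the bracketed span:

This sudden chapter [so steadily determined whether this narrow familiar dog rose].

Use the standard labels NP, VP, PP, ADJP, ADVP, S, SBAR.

VP

The bracketed span "so steadily determined whether this narrow familiar dog rose" is headed by "determined", making it a verb phrase (VP).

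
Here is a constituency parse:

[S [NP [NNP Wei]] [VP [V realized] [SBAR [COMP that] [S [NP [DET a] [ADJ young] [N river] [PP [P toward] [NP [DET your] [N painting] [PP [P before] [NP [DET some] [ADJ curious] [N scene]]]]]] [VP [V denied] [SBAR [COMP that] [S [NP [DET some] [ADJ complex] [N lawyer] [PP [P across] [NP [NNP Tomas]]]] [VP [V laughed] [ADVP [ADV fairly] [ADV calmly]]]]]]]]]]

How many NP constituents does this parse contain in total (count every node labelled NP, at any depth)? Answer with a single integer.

6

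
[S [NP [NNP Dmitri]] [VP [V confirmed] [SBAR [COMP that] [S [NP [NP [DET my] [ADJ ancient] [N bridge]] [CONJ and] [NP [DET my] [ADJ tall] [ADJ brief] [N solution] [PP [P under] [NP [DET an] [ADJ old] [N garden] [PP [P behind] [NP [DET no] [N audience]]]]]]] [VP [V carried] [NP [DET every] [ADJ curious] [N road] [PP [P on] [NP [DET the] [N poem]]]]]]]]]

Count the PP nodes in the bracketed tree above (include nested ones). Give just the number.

The PP constituents are: [PP under an old garden behind no audience]; [PP behind no audience]; [PP on the poem]. Total: 3.

3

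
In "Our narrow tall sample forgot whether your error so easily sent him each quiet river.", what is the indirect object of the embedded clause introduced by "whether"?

him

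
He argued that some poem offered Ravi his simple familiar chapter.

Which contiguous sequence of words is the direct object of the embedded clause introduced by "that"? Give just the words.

his simple familiar chapter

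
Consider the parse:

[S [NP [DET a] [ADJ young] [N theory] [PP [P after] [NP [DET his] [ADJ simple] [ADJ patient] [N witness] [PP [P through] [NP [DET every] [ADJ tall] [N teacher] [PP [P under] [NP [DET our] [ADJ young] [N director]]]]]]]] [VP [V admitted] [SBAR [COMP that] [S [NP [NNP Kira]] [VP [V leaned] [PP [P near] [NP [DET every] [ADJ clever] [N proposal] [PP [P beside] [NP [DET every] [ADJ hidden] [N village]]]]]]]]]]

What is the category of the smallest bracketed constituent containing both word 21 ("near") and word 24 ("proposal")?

Word 21 lies under S → VP → SBAR → S → VP → PP → P; word 24 lies under S → VP → SBAR → S → VP → PP → NP → N. The lowest shared node is the PP.

PP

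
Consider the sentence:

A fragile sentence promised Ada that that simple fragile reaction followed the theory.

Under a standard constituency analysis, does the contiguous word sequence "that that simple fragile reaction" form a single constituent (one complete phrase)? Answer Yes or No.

The smallest constituent containing the whole sequence is the subordinate clause [SBAR that that simple fragile reaction followed the theory], but the sequence is only part of it — it straddles the boundary between complementizer "that" and clause "that simple fragile reaction followed the theory".

No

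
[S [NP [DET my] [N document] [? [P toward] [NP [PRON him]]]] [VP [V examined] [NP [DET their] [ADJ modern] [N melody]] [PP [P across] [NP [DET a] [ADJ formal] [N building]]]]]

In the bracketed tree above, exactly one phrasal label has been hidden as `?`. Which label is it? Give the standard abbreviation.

PP

A constituent whose immediate children are P 'toward', NP is a prepositional phrase: PP.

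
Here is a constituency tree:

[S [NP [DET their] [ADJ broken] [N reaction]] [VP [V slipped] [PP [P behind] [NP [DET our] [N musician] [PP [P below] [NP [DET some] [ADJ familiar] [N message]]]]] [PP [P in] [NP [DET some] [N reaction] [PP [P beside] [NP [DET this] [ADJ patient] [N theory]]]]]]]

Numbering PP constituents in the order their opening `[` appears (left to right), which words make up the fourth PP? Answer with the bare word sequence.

beside this patient theory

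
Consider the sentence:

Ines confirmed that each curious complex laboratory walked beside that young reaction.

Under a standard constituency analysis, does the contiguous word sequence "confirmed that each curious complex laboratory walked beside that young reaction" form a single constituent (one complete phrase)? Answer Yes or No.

These words form the whole verb phrase headed by "confirmed", so yes — one constituent.

Yes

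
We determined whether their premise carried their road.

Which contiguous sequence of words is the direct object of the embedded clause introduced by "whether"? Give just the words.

their road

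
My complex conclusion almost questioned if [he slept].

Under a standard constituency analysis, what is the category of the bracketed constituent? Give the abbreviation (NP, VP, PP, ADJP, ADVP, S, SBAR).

"slept" is the head of the bracketed span, so the span is a clause: S.

S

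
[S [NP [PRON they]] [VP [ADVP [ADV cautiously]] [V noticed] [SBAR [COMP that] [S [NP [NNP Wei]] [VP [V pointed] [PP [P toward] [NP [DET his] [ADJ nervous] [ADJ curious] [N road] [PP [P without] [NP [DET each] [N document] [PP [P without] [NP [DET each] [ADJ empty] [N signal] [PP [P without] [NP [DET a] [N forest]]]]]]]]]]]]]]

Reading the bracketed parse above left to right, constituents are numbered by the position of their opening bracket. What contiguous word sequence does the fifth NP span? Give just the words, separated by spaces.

each empty signal without a forest

The NP opening brackets appear, in order, over: "they"; "Wei"; "his nervous curious road without each document without each empty signal without a forest"; "each document without each empty signal without a forest"; "each empty signal without a forest"; "a forest". The fifth one spans "each empty signal without a forest".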